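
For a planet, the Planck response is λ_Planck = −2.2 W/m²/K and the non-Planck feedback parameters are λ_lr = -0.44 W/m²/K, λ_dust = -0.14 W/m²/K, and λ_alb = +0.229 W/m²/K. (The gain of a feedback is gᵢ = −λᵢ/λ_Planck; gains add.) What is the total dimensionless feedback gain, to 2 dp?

-0.16

Convert to gains: g_lr = -0.44/2.2 = -0.2; g_dust = -0.14/2.2 = -0.06364; g_alb = 0.229/2.2 = 0.1041.
Total gain g = -0.15954.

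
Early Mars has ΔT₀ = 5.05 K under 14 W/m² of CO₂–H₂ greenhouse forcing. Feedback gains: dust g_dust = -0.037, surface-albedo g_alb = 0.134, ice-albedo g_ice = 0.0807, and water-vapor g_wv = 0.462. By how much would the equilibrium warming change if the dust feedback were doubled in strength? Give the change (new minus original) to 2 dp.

Original: g = 0.6397, ΔT = 5.05/(1−0.6397) = 14.0161 K.
With doubled dust: g' = 0.6027, ΔT' = 5.05/(1−0.6027) = 12.7108 K.
Change = 12.7108 − 14.0161 = -1.31 K.

-1.31 K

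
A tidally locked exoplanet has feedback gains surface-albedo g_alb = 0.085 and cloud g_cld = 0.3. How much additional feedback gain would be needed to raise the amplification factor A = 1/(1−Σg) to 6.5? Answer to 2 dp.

0.46

Current total gain = 0.385.
Target gain for A = 6.5: g* = 1 − 1/6.5 = 0.8462.
Additional gain needed = 0.8462 − 0.385 = 0.46.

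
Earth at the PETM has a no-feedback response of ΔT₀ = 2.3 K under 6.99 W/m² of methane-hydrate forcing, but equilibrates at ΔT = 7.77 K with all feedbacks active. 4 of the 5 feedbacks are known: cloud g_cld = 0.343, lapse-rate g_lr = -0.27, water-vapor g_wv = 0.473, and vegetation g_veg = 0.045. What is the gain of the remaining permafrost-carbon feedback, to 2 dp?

Amplification A = ΔT/ΔT₀ = 7.77/2.3 = 3.378.
Total gain g = 1 − 1/A = 1 − 1/3.378 = 0.704.
Known gains sum to 0.343 − 0.27 + 0.473 + 0.045 = 0.591.
g_pf = 0.704 − 0.591 = 0.11.

0.11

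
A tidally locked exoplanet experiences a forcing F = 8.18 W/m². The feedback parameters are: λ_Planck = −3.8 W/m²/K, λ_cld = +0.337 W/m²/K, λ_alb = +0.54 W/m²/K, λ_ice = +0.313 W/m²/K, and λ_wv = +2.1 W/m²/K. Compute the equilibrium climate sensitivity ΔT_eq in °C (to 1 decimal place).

Net feedback parameter λ = (−3.8) + (+0.337) + (+0.54) + (+0.313) + (+2.1) = -0.51 W/m²/K.
ΔT = −F/λ = −8.18/(-0.51) = 16.0 °C.

16.0 °C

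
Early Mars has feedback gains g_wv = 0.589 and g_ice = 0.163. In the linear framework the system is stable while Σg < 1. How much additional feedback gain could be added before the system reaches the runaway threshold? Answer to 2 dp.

0.25

Current total gain = 0.589 + 0.163 = 0.752.
Margin to runaway = 1 − 0.752 = 0.25.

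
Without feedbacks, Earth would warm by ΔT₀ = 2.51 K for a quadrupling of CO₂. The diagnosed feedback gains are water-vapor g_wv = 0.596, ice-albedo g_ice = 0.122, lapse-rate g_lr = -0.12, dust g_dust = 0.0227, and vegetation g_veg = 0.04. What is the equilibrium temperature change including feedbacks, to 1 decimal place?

7.4 K

Total gain g = 0.596 + 0.122 − 0.12 + 0.0227 + 0.04 = 0.6607.
Amplification A = 1/(1 − 0.6607) = 2.947.
ΔT = 2.51 × 2.947 = 7.4 K.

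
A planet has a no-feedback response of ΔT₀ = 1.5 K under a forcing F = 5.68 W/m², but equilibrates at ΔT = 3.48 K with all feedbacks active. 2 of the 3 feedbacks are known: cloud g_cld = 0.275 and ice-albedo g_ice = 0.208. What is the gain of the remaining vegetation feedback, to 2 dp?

Amplification A = ΔT/ΔT₀ = 3.48/1.5 = 2.32.
Total gain g = 1 − 1/A = 1 − 1/2.32 = 0.569.
Known gains sum to 0.275 + 0.208 = 0.483.
g_veg = 0.569 − 0.483 = 0.09.

0.09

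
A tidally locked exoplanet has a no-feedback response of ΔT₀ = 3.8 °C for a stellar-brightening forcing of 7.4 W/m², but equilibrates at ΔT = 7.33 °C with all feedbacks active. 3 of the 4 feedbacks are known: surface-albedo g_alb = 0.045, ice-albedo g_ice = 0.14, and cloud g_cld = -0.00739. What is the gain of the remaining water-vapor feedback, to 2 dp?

0.30

Amplification A = ΔT/ΔT₀ = 7.33/3.8 = 1.929.
Total gain g = 1 − 1/A = 1 − 1/1.929 = 0.4816.
Known gains sum to 0.045 + 0.14 − 0.00739 = 0.17761.
g_wv = 0.4816 − 0.17761 = 0.30.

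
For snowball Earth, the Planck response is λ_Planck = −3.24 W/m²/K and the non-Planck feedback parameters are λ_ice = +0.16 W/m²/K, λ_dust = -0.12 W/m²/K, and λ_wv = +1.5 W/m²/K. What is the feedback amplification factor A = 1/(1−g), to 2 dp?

1.91

Convert to gains: g_ice = 0.16/3.24 = 0.04938; g_dust = -0.12/3.24 = -0.03704; g_wv = 1.5/3.24 = 0.463.
Total gain g = 0.47534.
A = 1/(1 − 0.47534) = 1.91.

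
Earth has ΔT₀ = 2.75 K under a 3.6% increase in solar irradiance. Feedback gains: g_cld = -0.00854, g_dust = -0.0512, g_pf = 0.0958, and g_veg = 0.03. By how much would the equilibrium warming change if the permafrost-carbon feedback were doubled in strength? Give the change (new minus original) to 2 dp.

Original: g = 0.06606, ΔT = 2.75/(1−0.06606) = 2.9445 K.
With doubled permafrost-carbon: g' = 0.16186, ΔT' = 2.75/(1−0.16186) = 3.2811 K.
Change = 3.2811 − 2.9445 = 0.34 K.

0.34 K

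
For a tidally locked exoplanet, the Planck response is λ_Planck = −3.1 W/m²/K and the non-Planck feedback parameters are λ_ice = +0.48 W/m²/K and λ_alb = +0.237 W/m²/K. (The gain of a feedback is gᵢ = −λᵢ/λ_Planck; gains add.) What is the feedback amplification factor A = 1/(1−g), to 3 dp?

1.301

Convert to gains: g_ice = 0.48/3.1 = 0.1548; g_alb = 0.237/3.1 = 0.07645.
Total gain g = 0.23125.
A = 1/(1 − 0.23125) = 1.301.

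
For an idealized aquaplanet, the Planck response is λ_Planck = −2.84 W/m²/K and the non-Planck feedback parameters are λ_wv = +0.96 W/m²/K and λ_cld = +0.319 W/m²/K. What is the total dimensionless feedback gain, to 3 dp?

Convert to gains: g_wv = 0.96/2.84 = 0.338; g_cld = 0.319/2.84 = 0.1123.
Total gain g = 0.4503.

0.450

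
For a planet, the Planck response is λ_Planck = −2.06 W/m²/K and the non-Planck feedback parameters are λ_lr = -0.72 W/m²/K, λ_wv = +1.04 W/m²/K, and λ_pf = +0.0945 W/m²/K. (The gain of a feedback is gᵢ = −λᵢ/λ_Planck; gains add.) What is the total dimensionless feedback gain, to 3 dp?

Convert to gains: g_lr = -0.72/2.06 = -0.3495; g_wv = 1.04/2.06 = 0.5049; g_pf = 0.0945/2.06 = 0.04587.
Total gain g = 0.20127.

0.201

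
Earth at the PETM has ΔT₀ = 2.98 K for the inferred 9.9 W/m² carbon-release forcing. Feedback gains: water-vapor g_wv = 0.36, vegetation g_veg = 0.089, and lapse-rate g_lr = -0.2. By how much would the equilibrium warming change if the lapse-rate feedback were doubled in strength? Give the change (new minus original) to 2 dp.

Original: g = 0.249, ΔT = 2.98/(1−0.249) = 3.9680 K.
With doubled lapse-rate: g' = 0.049, ΔT' = 2.98/(1−0.049) = 3.1335 K.
Change = 3.1335 − 3.9680 = -0.83 K.

-0.83 K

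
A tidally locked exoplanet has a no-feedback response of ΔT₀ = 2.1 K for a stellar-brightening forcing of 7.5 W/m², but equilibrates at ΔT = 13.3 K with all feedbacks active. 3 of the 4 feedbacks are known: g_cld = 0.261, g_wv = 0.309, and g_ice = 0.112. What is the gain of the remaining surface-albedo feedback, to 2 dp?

Amplification A = ΔT/ΔT₀ = 13.3/2.1 = 6.333.
Total gain g = 1 − 1/A = 1 − 1/6.333 = 0.8421.
Known gains sum to 0.261 + 0.309 + 0.112 = 0.682.
g_alb = 0.8421 − 0.682 = 0.16.

0.16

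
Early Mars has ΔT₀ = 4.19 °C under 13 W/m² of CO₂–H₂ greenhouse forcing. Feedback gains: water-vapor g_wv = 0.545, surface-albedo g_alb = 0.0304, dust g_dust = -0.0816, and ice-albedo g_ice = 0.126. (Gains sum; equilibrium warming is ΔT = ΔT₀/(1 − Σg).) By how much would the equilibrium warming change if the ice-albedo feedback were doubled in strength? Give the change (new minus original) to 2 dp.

5.46 °C

Original: g = 0.6198, ΔT = 4.19/(1−0.6198) = 11.0205 °C.
With doubled ice-albedo: g' = 0.7458, ΔT' = 4.19/(1−0.7458) = 16.4831 °C.
Change = 16.4831 − 11.0205 = 5.46 °C.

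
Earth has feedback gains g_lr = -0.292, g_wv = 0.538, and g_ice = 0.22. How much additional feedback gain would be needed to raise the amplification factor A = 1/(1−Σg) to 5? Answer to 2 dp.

0.33

Current total gain = 0.466.
Target gain for A = 5: g* = 1 − 1/5 = 0.8.
Additional gain needed = 0.8 − 0.466 = 0.33.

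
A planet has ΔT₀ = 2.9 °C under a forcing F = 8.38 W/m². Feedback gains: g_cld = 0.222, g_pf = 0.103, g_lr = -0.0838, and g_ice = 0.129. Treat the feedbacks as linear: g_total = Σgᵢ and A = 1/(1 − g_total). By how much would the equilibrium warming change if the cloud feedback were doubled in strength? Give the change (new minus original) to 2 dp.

Original: g = 0.3702, ΔT = 2.9/(1−0.3702) = 4.6046 °C.
With doubled cloud: g' = 0.5922, ΔT' = 2.9/(1−0.5922) = 7.1113 °C.
Change = 7.1113 − 4.6046 = 2.51 °C.

2.51 °C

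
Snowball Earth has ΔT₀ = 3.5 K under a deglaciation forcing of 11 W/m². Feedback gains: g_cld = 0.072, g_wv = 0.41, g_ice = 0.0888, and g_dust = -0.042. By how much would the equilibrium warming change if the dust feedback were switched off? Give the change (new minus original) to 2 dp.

Original: g = 0.5288, ΔT = 3.5/(1−0.5288) = 7.4278 K.
Without dust: g' = 0.5708, ΔT' = 3.5/(1−0.5708) = 8.1547 K.
Change = 8.1547 − 7.4278 = 0.73 K.

0.73 K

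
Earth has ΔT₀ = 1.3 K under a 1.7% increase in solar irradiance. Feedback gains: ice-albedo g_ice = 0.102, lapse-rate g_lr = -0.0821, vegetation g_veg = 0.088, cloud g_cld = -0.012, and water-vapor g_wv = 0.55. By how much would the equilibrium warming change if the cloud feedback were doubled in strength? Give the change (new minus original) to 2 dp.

Original: g = 0.6459, ΔT = 1.3/(1−0.6459) = 3.6713 K.
With doubled cloud: g' = 0.6339, ΔT' = 1.3/(1−0.6339) = 3.5509 K.
Change = 3.5509 − 3.6713 = -0.12 K.

-0.12 K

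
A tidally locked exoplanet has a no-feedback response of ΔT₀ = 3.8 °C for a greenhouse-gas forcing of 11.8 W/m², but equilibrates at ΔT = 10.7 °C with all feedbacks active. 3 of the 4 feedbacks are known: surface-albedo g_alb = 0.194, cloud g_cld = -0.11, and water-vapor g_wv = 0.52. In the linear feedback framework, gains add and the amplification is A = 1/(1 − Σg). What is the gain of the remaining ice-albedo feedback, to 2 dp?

Amplification A = ΔT/ΔT₀ = 10.7/3.8 = 2.816.
Total gain g = 1 − 1/A = 1 − 1/2.816 = 0.6449.
Known gains sum to 0.194 − 0.11 + 0.52 = 0.604.
g_ice = 0.6449 − 0.604 = 0.04.

0.04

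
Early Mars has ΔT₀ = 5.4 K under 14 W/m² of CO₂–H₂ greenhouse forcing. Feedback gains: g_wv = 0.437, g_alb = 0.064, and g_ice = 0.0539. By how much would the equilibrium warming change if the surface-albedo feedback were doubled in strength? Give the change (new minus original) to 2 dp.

Original: g = 0.5549, ΔT = 5.4/(1−0.5549) = 12.1321 K.
With doubled surface-albedo: g' = 0.6189, ΔT' = 5.4/(1−0.6189) = 14.1695 K.
Change = 14.1695 − 12.1321 = 2.04 K.

2.04 K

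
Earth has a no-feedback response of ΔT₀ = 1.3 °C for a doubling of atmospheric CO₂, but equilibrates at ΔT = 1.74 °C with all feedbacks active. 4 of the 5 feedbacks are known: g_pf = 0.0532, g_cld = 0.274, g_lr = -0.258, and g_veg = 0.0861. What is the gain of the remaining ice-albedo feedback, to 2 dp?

Amplification A = ΔT/ΔT₀ = 1.74/1.3 = 1.338.
Total gain g = 1 − 1/A = 1 − 1/1.338 = 0.2526.
Known gains sum to 0.0532 + 0.274 − 0.258 + 0.0861 = 0.1553.
g_ice = 0.2526 − 0.1553 = 0.10.

0.10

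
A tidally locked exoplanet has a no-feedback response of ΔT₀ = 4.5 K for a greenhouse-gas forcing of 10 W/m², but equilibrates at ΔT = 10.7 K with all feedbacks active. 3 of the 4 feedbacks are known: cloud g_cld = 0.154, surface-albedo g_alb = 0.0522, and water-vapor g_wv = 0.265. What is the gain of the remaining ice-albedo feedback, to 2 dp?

Amplification A = ΔT/ΔT₀ = 10.7/4.5 = 2.378.
Total gain g = 1 − 1/A = 1 − 1/2.378 = 0.5795.
Known gains sum to 0.154 + 0.0522 + 0.265 = 0.4712.
g_ice = 0.5795 − 0.4712 = 0.11.

0.11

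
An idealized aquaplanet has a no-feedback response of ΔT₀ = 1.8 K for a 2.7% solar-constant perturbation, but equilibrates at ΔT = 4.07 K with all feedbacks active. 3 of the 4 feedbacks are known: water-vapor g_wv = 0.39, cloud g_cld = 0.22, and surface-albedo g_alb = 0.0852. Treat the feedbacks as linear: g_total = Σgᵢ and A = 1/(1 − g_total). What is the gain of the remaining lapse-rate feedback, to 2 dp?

-0.14

Amplification A = ΔT/ΔT₀ = 4.07/1.8 = 2.261.
Total gain g = 1 − 1/A = 1 − 1/2.261 = 0.5577.
Known gains sum to 0.39 + 0.22 + 0.0852 = 0.6952.
g_lr = 0.5577 − 0.6952 = -0.14.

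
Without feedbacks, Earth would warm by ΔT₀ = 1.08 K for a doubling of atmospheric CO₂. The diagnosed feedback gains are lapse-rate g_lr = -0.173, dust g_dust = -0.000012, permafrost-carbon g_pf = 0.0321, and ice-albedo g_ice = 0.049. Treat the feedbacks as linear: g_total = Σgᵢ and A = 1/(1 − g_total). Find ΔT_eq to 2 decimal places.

Total gain g = -0.173 − 0.000012 + 0.0321 + 0.049 = -0.091912.
Amplification A = 1/(1 + 0.091912) = 0.9158.
ΔT = 1.08 × 0.9158 = 0.99 K.

0.99 K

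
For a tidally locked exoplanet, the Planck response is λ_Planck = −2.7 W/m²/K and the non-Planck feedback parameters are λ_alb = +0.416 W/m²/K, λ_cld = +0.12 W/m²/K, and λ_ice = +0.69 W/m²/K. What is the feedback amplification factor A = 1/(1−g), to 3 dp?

1.832

Convert to gains: g_alb = 0.416/2.7 = 0.1541; g_cld = 0.12/2.7 = 0.04444; g_ice = 0.69/2.7 = 0.2556.
Total gain g = 0.45414.
A = 1/(1 − 0.45414) = 1.832.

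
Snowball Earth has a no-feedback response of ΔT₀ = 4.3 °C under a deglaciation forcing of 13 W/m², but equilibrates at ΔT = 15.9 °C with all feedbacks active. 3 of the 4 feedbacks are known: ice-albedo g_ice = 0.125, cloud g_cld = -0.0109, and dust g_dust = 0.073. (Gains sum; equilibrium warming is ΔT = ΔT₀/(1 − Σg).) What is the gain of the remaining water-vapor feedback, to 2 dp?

Amplification A = ΔT/ΔT₀ = 15.9/4.3 = 3.698.
Total gain g = 1 − 1/A = 1 − 1/3.698 = 0.7296.
Known gains sum to 0.125 − 0.0109 + 0.073 = 0.1871.
g_wv = 0.7296 − 0.1871 = 0.54.

0.54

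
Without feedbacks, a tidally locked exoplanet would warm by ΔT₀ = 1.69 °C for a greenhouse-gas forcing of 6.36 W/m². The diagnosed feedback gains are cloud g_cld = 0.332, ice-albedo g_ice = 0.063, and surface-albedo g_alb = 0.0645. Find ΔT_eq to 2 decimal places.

Total gain g = 0.332 + 0.063 + 0.0645 = 0.4595.
Amplification A = 1/(1 − 0.4595) = 1.85.
ΔT = 1.69 × 1.85 = 3.13 °C.

3.13 °C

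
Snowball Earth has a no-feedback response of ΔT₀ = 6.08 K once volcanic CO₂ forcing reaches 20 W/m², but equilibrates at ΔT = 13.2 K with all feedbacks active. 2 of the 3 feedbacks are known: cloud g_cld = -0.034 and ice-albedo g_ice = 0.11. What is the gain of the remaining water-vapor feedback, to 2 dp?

0.46

Amplification A = ΔT/ΔT₀ = 13.2/6.08 = 2.171.
Total gain g = 1 − 1/A = 1 − 1/2.171 = 0.5394.
Known gains sum to -0.034 + 0.11 = 0.076.
g_wv = 0.5394 − 0.076 = 0.46.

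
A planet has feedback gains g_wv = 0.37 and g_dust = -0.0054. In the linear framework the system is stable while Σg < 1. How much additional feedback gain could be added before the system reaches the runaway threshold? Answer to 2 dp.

Current total gain = 0.37 − 0.0054 = 0.3646.
Margin to runaway = 1 − 0.3646 = 0.64.

0.64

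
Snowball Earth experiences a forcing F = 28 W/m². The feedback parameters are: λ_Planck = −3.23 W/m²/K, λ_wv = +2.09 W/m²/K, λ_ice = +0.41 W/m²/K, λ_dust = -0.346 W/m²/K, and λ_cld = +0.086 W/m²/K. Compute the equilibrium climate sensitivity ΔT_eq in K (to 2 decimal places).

Net feedback parameter λ = (−3.23) + (+2.09) + (+0.41) + (-0.346) + (+0.086) = -0.99 W/m²/K.
ΔT = −F/λ = −28/(-0.99) = 28.28 K.

28.28 K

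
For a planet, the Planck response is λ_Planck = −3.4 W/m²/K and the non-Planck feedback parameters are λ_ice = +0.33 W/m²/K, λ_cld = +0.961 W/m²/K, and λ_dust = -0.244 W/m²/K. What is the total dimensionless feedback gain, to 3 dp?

0.308

Convert to gains: g_ice = 0.33/3.4 = 0.09706; g_cld = 0.961/3.4 = 0.2826; g_dust = -0.244/3.4 = -0.07176.
Total gain g = 0.3079.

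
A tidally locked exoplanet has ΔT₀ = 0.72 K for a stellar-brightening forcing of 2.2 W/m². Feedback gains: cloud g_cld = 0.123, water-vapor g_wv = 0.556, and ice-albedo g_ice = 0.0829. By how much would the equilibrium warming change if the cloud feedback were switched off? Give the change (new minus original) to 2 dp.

Original: g = 0.7619, ΔT = 0.72/(1−0.7619) = 3.0239 K.
Without cloud: g' = 0.6389, ΔT' = 0.72/(1−0.6389) = 1.9939 K.
Change = 1.9939 − 3.0239 = -1.03 K.

-1.03 K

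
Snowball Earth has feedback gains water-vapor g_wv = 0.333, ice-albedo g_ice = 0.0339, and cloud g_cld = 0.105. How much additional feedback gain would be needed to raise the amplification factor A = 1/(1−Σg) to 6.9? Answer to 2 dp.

Current total gain = 0.4719.
Target gain for A = 6.9: g* = 1 − 1/6.9 = 0.8551.
Additional gain needed = 0.8551 − 0.4719 = 0.38.

0.38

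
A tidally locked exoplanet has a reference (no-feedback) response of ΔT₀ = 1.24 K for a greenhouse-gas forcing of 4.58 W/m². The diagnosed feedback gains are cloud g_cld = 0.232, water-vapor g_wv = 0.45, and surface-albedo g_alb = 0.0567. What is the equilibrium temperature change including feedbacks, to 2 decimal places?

4.75 K

Total gain g = 0.232 + 0.45 + 0.0567 = 0.7387.
Amplification A = 1/(1 − 0.7387) = 3.827.
ΔT = 1.24 × 3.827 = 4.75 K.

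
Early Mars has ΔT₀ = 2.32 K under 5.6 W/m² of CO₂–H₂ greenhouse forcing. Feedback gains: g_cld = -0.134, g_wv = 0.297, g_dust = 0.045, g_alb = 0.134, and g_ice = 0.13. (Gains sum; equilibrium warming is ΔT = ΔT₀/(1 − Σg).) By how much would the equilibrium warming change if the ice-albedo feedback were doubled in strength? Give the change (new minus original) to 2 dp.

1.44 K

Original: g = 0.472, ΔT = 2.32/(1−0.472) = 4.3939 K.
With doubled ice-albedo: g' = 0.602, ΔT' = 2.32/(1−0.602) = 5.8291 K.
Change = 5.8291 − 4.3939 = 1.44 K.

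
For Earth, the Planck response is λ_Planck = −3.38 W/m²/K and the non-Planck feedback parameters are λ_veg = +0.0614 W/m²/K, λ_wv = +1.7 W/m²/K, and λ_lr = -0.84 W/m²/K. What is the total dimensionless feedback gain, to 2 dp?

Convert to gains: g_veg = 0.0614/3.38 = 0.01817; g_wv = 1.7/3.38 = 0.503; g_lr = -0.84/3.38 = -0.2485.
Total gain g = 0.27267.

0.27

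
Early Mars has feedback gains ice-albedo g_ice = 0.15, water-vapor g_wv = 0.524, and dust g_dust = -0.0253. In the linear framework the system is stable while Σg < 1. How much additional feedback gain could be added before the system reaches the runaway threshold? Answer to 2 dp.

Current total gain = 0.15 + 0.524 − 0.0253 = 0.6487.
Margin to runaway = 1 − 0.6487 = 0.35.

0.35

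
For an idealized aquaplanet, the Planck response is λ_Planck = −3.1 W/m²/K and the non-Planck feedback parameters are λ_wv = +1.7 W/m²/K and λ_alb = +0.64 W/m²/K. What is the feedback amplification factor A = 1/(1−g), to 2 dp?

4.08

Convert to gains: g_wv = 1.7/3.1 = 0.5484; g_alb = 0.64/3.1 = 0.2065.
Total gain g = 0.7549.
A = 1/(1 − 0.7549) = 4.08.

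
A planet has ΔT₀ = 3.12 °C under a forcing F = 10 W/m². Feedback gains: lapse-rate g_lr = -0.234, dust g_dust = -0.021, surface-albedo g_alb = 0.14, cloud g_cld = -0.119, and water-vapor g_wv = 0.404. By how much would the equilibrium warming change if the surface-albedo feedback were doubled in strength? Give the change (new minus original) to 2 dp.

0.76 °C

Original: g = 0.17, ΔT = 3.12/(1−0.17) = 3.7590 °C.
With doubled surface-albedo: g' = 0.31, ΔT' = 3.12/(1−0.31) = 4.5217 °C.
Change = 4.5217 − 3.7590 = 0.76 °C.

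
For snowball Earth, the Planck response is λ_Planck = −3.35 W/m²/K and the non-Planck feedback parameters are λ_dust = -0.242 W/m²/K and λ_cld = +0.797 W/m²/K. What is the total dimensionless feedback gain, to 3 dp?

Convert to gains: g_dust = -0.242/3.35 = -0.07224; g_cld = 0.797/3.35 = 0.2379.
Total gain g = 0.16566.

0.166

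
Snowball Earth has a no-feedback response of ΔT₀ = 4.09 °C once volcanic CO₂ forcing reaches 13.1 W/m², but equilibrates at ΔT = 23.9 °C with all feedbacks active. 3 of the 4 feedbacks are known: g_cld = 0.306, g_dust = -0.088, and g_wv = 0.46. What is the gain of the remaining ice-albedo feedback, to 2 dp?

0.15

Amplification A = ΔT/ΔT₀ = 23.9/4.09 = 5.844.
Total gain g = 1 − 1/A = 1 − 1/5.844 = 0.8289.
Known gains sum to 0.306 − 0.088 + 0.46 = 0.678.
g_ice = 0.8289 − 0.678 = 0.15.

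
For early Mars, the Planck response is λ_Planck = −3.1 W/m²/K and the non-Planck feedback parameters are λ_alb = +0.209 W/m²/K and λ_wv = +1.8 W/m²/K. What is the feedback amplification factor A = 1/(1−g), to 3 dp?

2.841

Convert to gains: g_alb = 0.209/3.1 = 0.06742; g_wv = 1.8/3.1 = 0.5806.
Total gain g = 0.64802.
A = 1/(1 − 0.64802) = 2.841.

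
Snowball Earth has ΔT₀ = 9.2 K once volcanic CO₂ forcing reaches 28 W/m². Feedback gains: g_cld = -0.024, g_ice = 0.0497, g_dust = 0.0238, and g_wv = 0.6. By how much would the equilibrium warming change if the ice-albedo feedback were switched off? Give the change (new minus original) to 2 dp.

-3.26 K

Original: g = 0.6495, ΔT = 9.2/(1−0.6495) = 26.2482 K.
Without ice-albedo: g' = 0.5998, ΔT' = 9.2/(1−0.5998) = 22.9885 K.
Change = 22.9885 − 26.2482 = -3.26 K.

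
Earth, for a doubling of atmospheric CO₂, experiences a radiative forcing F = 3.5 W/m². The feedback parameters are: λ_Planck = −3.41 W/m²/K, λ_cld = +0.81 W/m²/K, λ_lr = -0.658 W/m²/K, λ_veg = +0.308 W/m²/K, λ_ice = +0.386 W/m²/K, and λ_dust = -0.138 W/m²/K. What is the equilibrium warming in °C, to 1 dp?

Net feedback parameter λ = (−3.41) + (+0.81) + (-0.658) + (+0.308) + (+0.386) + (-0.138) = -2.702 W/m²/K.
ΔT = −F/λ = −3.5/(-2.702) = 1.3 °C.

1.3 °C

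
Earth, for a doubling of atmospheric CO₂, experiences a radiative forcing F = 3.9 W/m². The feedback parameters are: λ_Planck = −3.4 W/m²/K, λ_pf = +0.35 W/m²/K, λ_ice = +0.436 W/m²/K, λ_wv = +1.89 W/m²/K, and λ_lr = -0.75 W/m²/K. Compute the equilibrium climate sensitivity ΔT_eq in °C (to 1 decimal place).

Net feedback parameter λ = (−3.4) + (+0.35) + (+0.436) + (+1.89) + (-0.75) = -1.474 W/m²/K.
ΔT = −F/λ = −3.9/(-1.474) = 2.6 °C.

2.6 °C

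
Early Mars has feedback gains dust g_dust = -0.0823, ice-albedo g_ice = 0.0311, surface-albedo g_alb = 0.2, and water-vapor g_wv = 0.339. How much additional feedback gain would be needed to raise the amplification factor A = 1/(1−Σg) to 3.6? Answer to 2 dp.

Current total gain = 0.4878.
Target gain for A = 3.6: g* = 1 − 1/3.6 = 0.7222.
Additional gain needed = 0.7222 − 0.4878 = 0.23.

0.23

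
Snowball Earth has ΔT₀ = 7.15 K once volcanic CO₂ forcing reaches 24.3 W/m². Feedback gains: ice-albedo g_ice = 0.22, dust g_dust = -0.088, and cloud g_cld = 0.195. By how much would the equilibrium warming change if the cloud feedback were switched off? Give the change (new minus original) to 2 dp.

Original: g = 0.327, ΔT = 7.15/(1−0.327) = 10.6241 K.
Without cloud: g' = 0.132, ΔT' = 7.15/(1−0.132) = 8.2373 K.
Change = 8.2373 − 10.6241 = -2.39 K.

-2.39 K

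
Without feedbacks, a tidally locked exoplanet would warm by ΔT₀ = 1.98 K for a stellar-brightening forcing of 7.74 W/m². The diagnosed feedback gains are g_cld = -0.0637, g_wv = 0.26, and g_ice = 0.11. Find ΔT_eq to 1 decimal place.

2.9 K

Total gain g = -0.0637 + 0.26 + 0.11 = 0.3063.
Amplification A = 1/(1 − 0.3063) = 1.442.
ΔT = 1.98 × 1.442 = 2.9 K.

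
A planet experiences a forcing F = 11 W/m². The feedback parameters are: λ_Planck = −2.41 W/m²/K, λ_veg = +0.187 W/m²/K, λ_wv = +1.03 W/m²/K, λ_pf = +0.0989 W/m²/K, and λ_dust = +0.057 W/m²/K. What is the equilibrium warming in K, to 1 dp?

10.6 K

Net feedback parameter λ = (−2.41) + (+0.187) + (+1.03) + (+0.0989) + (+0.057) = -1.0371 W/m²/K.
ΔT = −F/λ = −11/(-1.0371) = 10.6 K.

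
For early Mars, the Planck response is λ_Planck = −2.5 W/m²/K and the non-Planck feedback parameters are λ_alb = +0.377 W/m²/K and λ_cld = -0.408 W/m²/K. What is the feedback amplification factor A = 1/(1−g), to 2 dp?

0.99

Convert to gains: g_alb = 0.377/2.5 = 0.1508; g_cld = -0.408/2.5 = -0.1632.
Total gain g = -0.0124.
A = 1/(1 + 0.0124) = 0.99.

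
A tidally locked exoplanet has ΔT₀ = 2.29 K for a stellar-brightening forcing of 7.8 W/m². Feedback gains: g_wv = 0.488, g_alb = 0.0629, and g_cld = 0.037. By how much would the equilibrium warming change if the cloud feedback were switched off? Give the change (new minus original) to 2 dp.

Original: g = 0.5879, ΔT = 2.29/(1−0.5879) = 5.5569 K.
Without cloud: g' = 0.5509, ΔT' = 2.29/(1−0.5509) = 5.0991 K.
Change = 5.0991 − 5.5569 = -0.46 K.

-0.46 K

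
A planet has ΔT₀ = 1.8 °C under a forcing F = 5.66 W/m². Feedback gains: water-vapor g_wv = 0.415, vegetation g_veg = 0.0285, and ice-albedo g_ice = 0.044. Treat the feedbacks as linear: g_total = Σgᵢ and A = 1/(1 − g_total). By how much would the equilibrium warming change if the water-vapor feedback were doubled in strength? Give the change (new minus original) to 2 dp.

Original: g = 0.4875, ΔT = 1.8/(1−0.4875) = 3.5122 °C.
With doubled water-vapor: g' = 0.9025, ΔT' = 1.8/(1−0.9025) = 18.4615 °C.
Change = 18.4615 − 3.5122 = 14.95 °C.

14.95 °C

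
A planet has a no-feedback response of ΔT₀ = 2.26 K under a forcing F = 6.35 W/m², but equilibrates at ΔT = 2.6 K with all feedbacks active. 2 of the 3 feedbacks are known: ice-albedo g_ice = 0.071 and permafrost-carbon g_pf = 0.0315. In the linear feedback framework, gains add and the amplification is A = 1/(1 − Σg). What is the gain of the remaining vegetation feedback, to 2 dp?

Amplification A = ΔT/ΔT₀ = 2.6/2.26 = 1.15.
Total gain g = 1 − 1/A = 1 − 1/1.15 = 0.1304.
Known gains sum to 0.071 + 0.0315 = 0.1025.
g_veg = 0.1304 − 0.1025 = 0.03.

0.03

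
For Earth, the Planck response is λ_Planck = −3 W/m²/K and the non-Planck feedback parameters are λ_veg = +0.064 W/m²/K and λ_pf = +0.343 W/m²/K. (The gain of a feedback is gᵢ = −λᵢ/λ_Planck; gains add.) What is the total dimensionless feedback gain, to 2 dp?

Convert to gains: g_veg = 0.064/3 = 0.02133; g_pf = 0.343/3 = 0.1143.
Total gain g = 0.13563.

0.14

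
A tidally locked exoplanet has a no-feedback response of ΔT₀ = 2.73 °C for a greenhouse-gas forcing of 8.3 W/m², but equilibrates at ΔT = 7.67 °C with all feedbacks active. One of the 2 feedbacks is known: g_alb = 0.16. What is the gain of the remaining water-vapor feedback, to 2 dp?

0.48

Amplification A = ΔT/ΔT₀ = 7.67/2.73 = 2.81.
Total gain g = 1 − 1/A = 1 − 1/2.81 = 0.6441.
The known gain is 0.16.
g_wv = 0.6441 − 0.16 = 0.48.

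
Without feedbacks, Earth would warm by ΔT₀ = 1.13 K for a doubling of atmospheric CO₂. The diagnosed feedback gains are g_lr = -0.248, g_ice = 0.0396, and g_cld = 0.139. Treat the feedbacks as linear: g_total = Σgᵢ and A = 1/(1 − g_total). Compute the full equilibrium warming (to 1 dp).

Total gain g = -0.248 + 0.0396 + 0.139 = -0.0694.
Amplification A = 1/(1 + 0.0694) = 0.9351.
ΔT = 1.13 × 0.9351 = 1.1 K.

1.1 K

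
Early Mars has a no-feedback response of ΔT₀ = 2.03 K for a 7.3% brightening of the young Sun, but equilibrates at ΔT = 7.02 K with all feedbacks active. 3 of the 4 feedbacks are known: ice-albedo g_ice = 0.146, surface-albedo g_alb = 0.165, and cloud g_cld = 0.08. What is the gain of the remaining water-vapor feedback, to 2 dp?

Amplification A = ΔT/ΔT₀ = 7.02/2.03 = 3.458.
Total gain g = 1 − 1/A = 1 − 1/3.458 = 0.7108.
Known gains sum to 0.146 + 0.165 + 0.08 = 0.391.
g_wv = 0.7108 − 0.391 = 0.32.

0.32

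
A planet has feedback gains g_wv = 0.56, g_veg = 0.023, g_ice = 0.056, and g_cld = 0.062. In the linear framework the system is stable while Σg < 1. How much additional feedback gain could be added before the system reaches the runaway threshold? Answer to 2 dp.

Current total gain = 0.56 + 0.023 + 0.056 + 0.062 = 0.701.
Margin to runaway = 1 − 0.701 = 0.30.

0.30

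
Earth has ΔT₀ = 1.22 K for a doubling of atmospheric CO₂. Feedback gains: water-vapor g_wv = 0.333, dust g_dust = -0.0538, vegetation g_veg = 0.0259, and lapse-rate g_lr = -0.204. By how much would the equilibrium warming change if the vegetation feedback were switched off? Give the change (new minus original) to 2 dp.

Original: g = 0.1011, ΔT = 1.22/(1−0.1011) = 1.3572 K.
Without vegetation: g' = 0.0752, ΔT' = 1.22/(1−0.0752) = 1.3192 K.
Change = 1.3192 − 1.3572 = -0.04 K.

-0.04 K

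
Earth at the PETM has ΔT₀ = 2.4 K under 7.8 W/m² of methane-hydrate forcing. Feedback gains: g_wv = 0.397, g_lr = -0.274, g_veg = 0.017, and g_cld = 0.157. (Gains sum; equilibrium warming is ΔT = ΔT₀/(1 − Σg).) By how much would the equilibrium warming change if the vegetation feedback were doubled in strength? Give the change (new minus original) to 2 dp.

Original: g = 0.297, ΔT = 2.4/(1−0.297) = 3.4139 K.
With doubled vegetation: g' = 0.314, ΔT' = 2.4/(1−0.314) = 3.4985 K.
Change = 3.4985 − 3.4139 = 0.08 K.

0.08 K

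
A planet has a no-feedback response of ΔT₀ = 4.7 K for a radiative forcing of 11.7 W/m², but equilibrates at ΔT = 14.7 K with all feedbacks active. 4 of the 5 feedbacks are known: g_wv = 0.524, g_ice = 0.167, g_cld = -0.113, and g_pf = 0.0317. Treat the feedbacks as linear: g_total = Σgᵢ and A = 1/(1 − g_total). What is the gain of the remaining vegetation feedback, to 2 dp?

Amplification A = ΔT/ΔT₀ = 14.7/4.7 = 3.128.
Total gain g = 1 − 1/A = 1 − 1/3.128 = 0.6803.
Known gains sum to 0.524 + 0.167 − 0.113 + 0.0317 = 0.6097.
g_veg = 0.6803 − 0.6097 = 0.07.

0.07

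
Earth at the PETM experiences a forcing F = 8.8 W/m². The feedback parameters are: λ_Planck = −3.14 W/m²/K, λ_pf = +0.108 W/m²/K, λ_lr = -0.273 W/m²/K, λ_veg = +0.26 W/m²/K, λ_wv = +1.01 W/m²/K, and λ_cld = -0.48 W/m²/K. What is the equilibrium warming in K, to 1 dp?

3.5 K

Net feedback parameter λ = (−3.14) + (+0.108) + (-0.273) + (+0.26) + (+1.01) + (-0.48) = -2.515 W/m²/K.
ΔT = −F/λ = −8.8/(-2.515) = 3.5 K.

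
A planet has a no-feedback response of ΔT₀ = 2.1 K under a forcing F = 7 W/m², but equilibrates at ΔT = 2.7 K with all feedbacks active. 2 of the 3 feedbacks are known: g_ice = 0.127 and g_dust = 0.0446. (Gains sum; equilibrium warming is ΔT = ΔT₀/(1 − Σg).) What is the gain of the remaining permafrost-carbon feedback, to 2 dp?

0.05

Amplification A = ΔT/ΔT₀ = 2.7/2.1 = 1.286.
Total gain g = 1 − 1/A = 1 − 1/1.286 = 0.2224.
Known gains sum to 0.127 + 0.0446 = 0.1716.
g_pf = 0.2224 − 0.1716 = 0.05.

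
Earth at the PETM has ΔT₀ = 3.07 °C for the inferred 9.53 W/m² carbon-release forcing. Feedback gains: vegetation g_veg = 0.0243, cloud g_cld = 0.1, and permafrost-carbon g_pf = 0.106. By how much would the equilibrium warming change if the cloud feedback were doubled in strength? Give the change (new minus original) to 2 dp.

Original: g = 0.2303, ΔT = 3.07/(1−0.2303) = 3.9886 °C.
With doubled cloud: g' = 0.3303, ΔT' = 3.07/(1−0.3303) = 4.5841 °C.
Change = 4.5841 − 3.9886 = 0.60 °C.

0.60 °C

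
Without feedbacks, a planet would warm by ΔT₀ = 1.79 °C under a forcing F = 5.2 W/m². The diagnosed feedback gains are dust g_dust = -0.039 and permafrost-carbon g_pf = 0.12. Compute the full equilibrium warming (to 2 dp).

1.95 °C

Total gain g = -0.039 + 0.12 = 0.081.
Amplification A = 1/(1 − 0.081) = 1.088.
ΔT = 1.79 × 1.088 = 1.95 °C.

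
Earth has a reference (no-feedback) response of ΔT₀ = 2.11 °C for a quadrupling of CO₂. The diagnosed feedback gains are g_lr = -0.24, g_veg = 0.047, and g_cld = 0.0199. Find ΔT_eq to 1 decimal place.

1.8 °C

Total gain g = -0.24 + 0.047 + 0.0199 = -0.1731.
Amplification A = 1/(1 + 0.1731) = 0.8524.
ΔT = 2.11 × 0.8524 = 1.8 °C.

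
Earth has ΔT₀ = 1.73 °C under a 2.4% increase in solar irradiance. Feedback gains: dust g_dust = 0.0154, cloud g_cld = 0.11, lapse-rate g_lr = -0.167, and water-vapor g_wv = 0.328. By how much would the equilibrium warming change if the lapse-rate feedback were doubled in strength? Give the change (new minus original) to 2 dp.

Original: g = 0.2864, ΔT = 1.73/(1−0.2864) = 2.4243 °C.
With doubled lapse-rate: g' = 0.1194, ΔT' = 1.73/(1−0.1194) = 1.9646 °C.
Change = 1.9646 − 2.4243 = -0.46 °C.

-0.46 °C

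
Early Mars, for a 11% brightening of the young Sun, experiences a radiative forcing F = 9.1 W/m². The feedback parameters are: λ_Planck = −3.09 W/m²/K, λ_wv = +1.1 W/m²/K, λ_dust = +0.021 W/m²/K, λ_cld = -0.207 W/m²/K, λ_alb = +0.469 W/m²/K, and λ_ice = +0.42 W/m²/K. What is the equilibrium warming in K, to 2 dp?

Net feedback parameter λ = (−3.09) + (+1.1) + (+0.021) + (-0.207) + (+0.469) + (+0.42) = -1.287 W/m²/K.
ΔT = −F/λ = −9.1/(-1.287) = 7.07 K.

7.07 K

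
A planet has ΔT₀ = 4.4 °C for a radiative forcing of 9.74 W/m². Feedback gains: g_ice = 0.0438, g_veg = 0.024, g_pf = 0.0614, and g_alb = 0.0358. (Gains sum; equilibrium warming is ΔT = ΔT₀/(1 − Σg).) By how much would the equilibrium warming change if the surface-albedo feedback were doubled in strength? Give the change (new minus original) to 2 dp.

Original: g = 0.165, ΔT = 4.4/(1−0.165) = 5.2695 °C.
With doubled surface-albedo: g' = 0.2008, ΔT' = 4.4/(1−0.2008) = 5.5055 °C.
Change = 5.5055 − 5.2695 = 0.24 °C.

0.24 °C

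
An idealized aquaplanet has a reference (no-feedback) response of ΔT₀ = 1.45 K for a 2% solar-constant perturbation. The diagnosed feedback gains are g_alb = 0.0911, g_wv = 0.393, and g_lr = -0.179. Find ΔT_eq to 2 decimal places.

2.09 K

Total gain g = 0.0911 + 0.393 − 0.179 = 0.3051.
Amplification A = 1/(1 − 0.3051) = 1.439.
ΔT = 1.45 × 1.439 = 2.09 K.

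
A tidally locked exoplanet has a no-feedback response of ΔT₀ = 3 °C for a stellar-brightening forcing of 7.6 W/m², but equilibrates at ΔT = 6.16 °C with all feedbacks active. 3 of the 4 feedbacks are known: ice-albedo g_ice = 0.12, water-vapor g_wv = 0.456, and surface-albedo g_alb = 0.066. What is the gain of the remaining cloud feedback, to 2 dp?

-0.13

Amplification A = ΔT/ΔT₀ = 6.16/3 = 2.053.
Total gain g = 1 − 1/A = 1 − 1/2.053 = 0.5129.
Known gains sum to 0.12 + 0.456 + 0.066 = 0.642.
g_cld = 0.5129 − 0.642 = -0.13.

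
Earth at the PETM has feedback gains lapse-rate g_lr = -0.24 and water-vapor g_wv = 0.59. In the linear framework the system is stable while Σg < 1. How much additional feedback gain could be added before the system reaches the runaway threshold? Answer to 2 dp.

Current total gain = -0.24 + 0.59 = 0.35.
Margin to runaway = 1 − 0.35 = 0.65.

0.65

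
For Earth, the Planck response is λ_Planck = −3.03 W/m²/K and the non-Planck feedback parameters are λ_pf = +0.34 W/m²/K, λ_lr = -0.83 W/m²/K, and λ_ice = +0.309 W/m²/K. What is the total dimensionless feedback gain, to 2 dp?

-0.06

Convert to gains: g_pf = 0.34/3.03 = 0.1122; g_lr = -0.83/3.03 = -0.2739; g_ice = 0.309/3.03 = 0.102.
Total gain g = -0.0597.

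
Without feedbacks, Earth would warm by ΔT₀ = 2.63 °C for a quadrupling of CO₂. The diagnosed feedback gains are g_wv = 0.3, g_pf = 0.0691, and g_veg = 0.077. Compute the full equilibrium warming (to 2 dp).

4.75 °C

Total gain g = 0.3 + 0.0691 + 0.077 = 0.4461.
Amplification A = 1/(1 − 0.4461) = 1.805.
ΔT = 2.63 × 1.805 = 4.75 °C.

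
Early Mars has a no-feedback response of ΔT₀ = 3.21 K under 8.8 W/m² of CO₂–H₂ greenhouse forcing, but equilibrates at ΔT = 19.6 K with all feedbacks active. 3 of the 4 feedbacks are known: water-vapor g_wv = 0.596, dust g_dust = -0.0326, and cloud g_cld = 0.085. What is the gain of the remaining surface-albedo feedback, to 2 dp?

0.19

Amplification A = ΔT/ΔT₀ = 19.6/3.21 = 6.106.
Total gain g = 1 − 1/A = 1 − 1/6.106 = 0.8362.
Known gains sum to 0.596 − 0.0326 + 0.085 = 0.6484.
g_alb = 0.8362 − 0.6484 = 0.19.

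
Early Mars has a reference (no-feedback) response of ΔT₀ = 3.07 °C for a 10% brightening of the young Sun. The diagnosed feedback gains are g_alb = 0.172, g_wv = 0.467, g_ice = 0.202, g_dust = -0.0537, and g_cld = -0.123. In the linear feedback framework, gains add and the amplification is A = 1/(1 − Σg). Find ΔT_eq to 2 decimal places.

9.15 °C

Total gain g = 0.172 + 0.467 + 0.202 − 0.0537 − 0.123 = 0.6643.
Amplification A = 1/(1 − 0.6643) = 2.979.
ΔT = 3.07 × 2.979 = 9.15 °C.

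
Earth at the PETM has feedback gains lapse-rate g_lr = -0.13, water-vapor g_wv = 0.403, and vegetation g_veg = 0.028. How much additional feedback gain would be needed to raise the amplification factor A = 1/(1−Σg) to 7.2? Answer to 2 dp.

0.56

Current total gain = 0.301.
Target gain for A = 7.2: g* = 1 − 1/7.2 = 0.8611.
Additional gain needed = 0.8611 − 0.301 = 0.56.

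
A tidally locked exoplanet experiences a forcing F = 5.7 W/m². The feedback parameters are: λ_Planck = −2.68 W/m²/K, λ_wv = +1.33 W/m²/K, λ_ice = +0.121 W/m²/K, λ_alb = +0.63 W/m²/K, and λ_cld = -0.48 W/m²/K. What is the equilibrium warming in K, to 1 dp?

Net feedback parameter λ = (−2.68) + (+1.33) + (+0.121) + (+0.63) + (-0.48) = -1.079 W/m²/K.
ΔT = −F/λ = −5.7/(-1.079) = 5.3 K.

5.3 K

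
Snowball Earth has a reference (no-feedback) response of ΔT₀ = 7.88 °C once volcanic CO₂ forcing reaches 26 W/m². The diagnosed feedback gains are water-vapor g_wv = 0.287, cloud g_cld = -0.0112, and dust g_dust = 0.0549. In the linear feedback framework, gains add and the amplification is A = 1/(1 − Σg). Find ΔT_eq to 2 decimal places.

Total gain g = 0.287 − 0.0112 + 0.0549 = 0.3307.
Amplification A = 1/(1 − 0.3307) = 1.494.
ΔT = 7.88 × 1.494 = 11.77 °C.

11.77 °C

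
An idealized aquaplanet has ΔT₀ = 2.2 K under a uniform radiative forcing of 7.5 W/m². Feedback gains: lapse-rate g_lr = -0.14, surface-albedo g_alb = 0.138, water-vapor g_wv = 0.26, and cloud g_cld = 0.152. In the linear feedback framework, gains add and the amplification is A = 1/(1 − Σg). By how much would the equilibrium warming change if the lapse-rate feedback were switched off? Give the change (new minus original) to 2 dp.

1.16 K

Original: g = 0.41, ΔT = 2.2/(1−0.41) = 3.7288 K.
Without lapse-rate: g' = 0.55, ΔT' = 2.2/(1−0.55) = 4.8889 K.
Change = 4.8889 − 3.7288 = 1.16 K.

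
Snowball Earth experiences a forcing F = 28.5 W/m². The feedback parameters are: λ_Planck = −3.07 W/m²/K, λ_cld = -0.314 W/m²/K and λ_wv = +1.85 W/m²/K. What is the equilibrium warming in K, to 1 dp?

Net feedback parameter λ = (−3.07) + (-0.314) + (+1.85) = -1.534 W/m²/K.
ΔT = −F/λ = −28.5/(-1.534) = 18.6 K.

18.6 K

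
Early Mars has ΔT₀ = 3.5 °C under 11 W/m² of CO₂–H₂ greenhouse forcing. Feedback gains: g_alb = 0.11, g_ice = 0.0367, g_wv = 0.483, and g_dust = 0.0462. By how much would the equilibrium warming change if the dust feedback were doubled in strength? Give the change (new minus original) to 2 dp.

1.80 °C

Original: g = 0.6759, ΔT = 3.5/(1−0.6759) = 10.7991 °C.
With doubled dust: g' = 0.7221, ΔT' = 3.5/(1−0.7221) = 12.5945 °C.
Change = 12.5945 − 10.7991 = 1.80 °C.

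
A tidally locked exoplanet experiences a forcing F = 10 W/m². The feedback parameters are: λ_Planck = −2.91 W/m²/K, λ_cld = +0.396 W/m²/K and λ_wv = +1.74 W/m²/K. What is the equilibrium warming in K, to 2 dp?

12.92 K

Net feedback parameter λ = (−2.91) + (+0.396) + (+1.74) = -0.774 W/m²/K.
ΔT = −F/λ = −10/(-0.774) = 12.92 K.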